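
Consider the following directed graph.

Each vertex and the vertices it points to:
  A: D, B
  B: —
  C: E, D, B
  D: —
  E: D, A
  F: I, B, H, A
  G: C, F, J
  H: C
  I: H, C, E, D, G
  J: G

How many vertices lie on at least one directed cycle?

4

A vertex is on a directed cycle iff it belongs to a strongly connected component of size ≥ 2 (or has a self-loop).
The vertices on cycles are {F, G, I, J} — 4 in total.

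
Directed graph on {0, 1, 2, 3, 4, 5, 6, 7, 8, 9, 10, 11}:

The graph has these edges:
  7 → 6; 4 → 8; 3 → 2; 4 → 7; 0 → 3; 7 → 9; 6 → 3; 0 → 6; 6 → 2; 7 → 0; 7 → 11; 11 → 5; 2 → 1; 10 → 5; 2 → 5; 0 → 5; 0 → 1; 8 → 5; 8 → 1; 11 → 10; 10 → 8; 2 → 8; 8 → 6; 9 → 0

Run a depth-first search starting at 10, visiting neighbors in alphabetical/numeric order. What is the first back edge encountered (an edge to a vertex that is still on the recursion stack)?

DFS from 10 (visiting neighbors in alphabetical/numeric order); mark gray on enter, black on exit:
10 gray
  5 gray
  5 black
  8 gray
    1 gray
    1 black
    8→5: 5 black — skip
    6 gray
      2 gray
        2→1: 1 black — skip
        2→5: 5 black — skip
        2→8: 8 is gray → back edge
First back edge: 2 → 8.

2->8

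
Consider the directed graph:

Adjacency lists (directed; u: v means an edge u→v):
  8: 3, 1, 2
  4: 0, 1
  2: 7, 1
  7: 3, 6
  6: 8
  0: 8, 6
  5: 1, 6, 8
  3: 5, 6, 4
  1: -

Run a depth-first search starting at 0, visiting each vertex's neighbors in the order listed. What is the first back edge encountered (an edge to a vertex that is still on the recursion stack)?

6→8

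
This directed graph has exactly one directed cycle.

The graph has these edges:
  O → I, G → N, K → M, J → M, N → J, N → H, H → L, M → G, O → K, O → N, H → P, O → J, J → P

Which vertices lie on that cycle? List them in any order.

DFS with gray/black marking from N:
N gray
  J gray
    P gray
    P black
    M gray
      G gray
        G→N: N is gray → back edge
Back edge closes the cycle N → J → M → G → N; its vertices are {G, J, M, N}.

G, J, M, N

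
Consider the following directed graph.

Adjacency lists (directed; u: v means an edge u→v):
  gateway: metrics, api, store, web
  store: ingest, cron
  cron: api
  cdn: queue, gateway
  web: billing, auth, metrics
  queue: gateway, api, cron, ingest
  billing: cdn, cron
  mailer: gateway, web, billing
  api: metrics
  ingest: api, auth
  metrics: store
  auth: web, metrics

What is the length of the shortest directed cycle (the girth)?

2

For each vertex v, BFS finds the shortest path from v back to v.
The shortest such closed walk is auth → web → auth, length 2.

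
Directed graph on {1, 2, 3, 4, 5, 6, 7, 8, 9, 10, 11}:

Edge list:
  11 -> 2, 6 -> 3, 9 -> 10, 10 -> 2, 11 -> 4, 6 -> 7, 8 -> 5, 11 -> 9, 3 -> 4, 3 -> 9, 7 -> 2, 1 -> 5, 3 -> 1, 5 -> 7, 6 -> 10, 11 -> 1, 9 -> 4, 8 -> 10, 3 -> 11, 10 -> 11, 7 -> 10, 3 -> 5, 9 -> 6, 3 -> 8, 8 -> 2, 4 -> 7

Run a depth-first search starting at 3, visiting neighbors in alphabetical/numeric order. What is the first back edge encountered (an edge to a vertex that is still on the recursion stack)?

11→1

DFS from 3 (visiting neighbors in alphabetical/numeric order); mark gray on enter, black on exit:
3 gray
  1 gray
    5 gray
      7 gray
        2 gray
        2 black
        10 gray
          10→2: 2 black — skip
          11 gray
            11→1: 1 is gray → back edge
First back edge: 11 → 1.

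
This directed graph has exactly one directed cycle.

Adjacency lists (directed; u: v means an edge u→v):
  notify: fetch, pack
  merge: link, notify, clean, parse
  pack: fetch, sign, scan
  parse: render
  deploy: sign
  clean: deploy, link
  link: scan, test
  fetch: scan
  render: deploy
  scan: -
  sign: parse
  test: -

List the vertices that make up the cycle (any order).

sign, parse, deploy, render

DFS with gray/black marking from deploy:
deploy gray
  sign gray
    parse gray
      render gray
        render→deploy: deploy is gray → back edge
Back edge closes the cycle deploy → sign → parse → render → deploy; its vertices are {sign, parse, deploy, render}.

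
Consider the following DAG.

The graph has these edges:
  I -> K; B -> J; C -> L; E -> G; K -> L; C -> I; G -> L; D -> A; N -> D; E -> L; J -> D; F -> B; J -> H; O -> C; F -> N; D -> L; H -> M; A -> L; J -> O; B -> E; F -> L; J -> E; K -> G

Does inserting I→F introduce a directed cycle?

Yes

Adding I→F creates a cycle iff F can already reach I.
Path from F: F → B → J → O → C → I.
So F → … → I → F is a cycle.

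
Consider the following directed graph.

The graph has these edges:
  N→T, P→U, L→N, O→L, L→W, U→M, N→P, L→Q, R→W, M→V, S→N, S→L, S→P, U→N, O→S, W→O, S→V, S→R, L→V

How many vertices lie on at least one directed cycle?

A vertex is on a directed cycle iff it belongs to a strongly connected component of size ≥ 2 (or has a self-loop).
The vertices on cycles are {L, N, O, P, R, S, U, W} — 8 in total.

8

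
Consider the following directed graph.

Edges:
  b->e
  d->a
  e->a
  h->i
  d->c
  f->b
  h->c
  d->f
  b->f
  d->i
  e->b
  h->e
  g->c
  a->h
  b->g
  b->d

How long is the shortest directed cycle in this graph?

2

For each vertex v, BFS finds the shortest path from v back to v.
The shortest such closed walk is b → e → b, length 2.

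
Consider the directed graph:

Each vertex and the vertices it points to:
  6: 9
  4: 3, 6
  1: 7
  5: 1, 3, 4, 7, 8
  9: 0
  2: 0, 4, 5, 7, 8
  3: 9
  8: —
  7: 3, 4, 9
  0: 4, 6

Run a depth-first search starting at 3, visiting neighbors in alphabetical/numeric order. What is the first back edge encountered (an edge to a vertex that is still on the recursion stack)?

DFS from 3 (visiting neighbors in alphabetical/numeric order); mark gray on enter, black on exit:
3 gray
  9 gray
    0 gray
      4 gray
        4→3: 3 is gray → back edge
First back edge: 4 → 3.

4→3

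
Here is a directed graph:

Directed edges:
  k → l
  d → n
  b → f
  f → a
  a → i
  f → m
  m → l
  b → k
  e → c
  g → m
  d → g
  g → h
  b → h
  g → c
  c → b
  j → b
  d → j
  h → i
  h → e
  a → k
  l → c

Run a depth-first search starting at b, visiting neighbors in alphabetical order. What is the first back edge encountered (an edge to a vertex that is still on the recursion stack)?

DFS from b (visiting neighbors in alphabetical order); mark gray on enter, black on exit:
b gray
  f gray
    a gray
      i gray
      i black
      k gray
        l gray
          c gray
            c→b: b is gray → back edge
First back edge: c → b.

c→b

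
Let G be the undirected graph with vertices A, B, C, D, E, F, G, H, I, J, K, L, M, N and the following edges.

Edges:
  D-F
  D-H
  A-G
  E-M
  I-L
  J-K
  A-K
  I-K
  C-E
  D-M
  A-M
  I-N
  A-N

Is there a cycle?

Yes

DFS, tracking each vertex's parent; an edge to a visited non-parent vertex closes a cycle.
Start from L:
visit L (parent –)
  visit I (parent L)
    I–L: parent, skip
    visit K (parent I)
      visit J (parent K)
        J–K: parent, skip
      visit A (parent K)
        A–K: parent, skip
        visit N (parent A)
          N–I: I visited and ≠ parent → cycle
Cycle: I – K – A – N – I.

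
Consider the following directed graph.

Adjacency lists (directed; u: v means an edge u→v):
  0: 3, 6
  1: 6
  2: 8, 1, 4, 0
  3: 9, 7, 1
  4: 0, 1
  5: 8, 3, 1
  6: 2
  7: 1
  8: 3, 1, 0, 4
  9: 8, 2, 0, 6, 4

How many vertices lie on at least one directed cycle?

9

A vertex is on a directed cycle iff it belongs to a strongly connected component of size ≥ 2 (or has a self-loop).
The vertices on cycles are {0, 1, 2, 3, 4, 6, 7, 8, 9} — 9 in total.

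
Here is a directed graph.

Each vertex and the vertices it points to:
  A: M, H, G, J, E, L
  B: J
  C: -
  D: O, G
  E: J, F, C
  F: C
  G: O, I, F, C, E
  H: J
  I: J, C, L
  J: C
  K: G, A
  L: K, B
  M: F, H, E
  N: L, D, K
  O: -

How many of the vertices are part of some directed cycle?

A vertex is on a directed cycle iff it belongs to a strongly connected component of size ≥ 2 (or has a self-loop).
The vertices on cycles are {A, G, I, K, L} — 5 in total.

5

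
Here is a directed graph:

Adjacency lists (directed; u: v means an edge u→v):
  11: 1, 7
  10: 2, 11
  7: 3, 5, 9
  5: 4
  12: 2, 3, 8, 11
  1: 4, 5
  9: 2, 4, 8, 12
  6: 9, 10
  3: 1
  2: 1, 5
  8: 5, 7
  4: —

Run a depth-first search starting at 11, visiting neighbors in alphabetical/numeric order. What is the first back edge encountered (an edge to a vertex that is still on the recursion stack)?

DFS from 11 (visiting neighbors in alphabetical/numeric order); mark gray on enter, black on exit:
11 gray
  1 gray
    4 gray
    4 black
    5 gray
      5→4: 4 black — skip
    5 black
  1 black
  7 gray
    3 gray
      3→1: 1 black — skip
    3 black
    7→5: 5 black — skip
    9 gray
      2 gray
        2→1: 1 black — skip
        2→5: 5 black — skip
      2 black
      9→4: 4 black — skip
      8 gray
        8→5: 5 black — skip
        8→7: 7 is gray → back edge
First back edge: 8 → 7.

8->7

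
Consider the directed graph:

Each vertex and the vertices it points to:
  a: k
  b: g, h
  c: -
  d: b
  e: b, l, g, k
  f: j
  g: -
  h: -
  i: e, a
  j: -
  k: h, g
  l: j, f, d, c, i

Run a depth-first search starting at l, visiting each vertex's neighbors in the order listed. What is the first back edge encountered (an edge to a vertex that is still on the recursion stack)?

e→l

DFS from l (visiting each vertex's neighbors in the order listed); mark gray on enter, black on exit:
l gray
  j gray
  j black
  f gray
    f→j: j black — skip
  f black
  d gray
    b gray
      g gray
      g black
      h gray
      h black
    b black
  d black
  c gray
  c black
  i gray
    e gray
      e→b: b black — skip
      e→l: l is gray → back edge
First back edge: e → l.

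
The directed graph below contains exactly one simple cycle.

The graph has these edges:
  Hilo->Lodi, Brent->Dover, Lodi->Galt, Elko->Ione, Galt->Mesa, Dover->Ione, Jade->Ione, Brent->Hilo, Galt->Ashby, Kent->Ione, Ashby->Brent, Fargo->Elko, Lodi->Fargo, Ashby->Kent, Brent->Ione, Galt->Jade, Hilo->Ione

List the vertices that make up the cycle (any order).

Galt, Hilo, Lodi, Ashby, Brent

DFS with gray/black marking from Galt:
Galt gray
  Mesa gray
  Mesa black
  Ashby gray
    Kent gray
      Ione gray
      Ione black
    Kent black
    Brent gray
      Brent→Ione: Ione black — skip
      Dover gray
        Dover→Ione: Ione black — skip
      Dover black
      Hilo gray
        Hilo→Ione: Ione black — skip
        Lodi gray
          Fargo gray
            Elko gray
              Elko→Ione: Ione black — skip
            Elko black
          Fargo black
          Lodi→Galt: Galt is gray → back edge
Back edge closes the cycle Galt → Ashby → Brent → Hilo → Lodi → Galt; its vertices are {Galt, Hilo, Lodi, Ashby, Brent}.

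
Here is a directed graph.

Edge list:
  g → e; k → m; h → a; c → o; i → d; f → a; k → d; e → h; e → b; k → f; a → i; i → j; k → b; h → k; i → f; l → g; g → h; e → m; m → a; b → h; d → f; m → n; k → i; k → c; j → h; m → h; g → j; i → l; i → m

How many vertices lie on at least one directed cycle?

A vertex is on a directed cycle iff it belongs to a strongly connected component of size ≥ 2 (or has a self-loop).
The vertices on cycles are {a, b, d, e, f, g, h, i, j, k, l, m} — 12 in total.

12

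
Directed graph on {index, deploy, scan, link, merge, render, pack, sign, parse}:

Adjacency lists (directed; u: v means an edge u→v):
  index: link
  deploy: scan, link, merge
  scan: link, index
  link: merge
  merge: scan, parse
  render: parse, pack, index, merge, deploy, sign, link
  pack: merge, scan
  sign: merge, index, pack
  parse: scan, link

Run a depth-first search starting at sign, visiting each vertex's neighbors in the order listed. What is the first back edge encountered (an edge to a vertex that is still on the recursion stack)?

link→merge

DFS from sign (visiting each vertex's neighbors in the order listed); mark gray on enter, black on exit:
sign gray
  merge gray
    scan gray
      link gray
        link→merge: merge is gray → back edge
First back edge: link → merge.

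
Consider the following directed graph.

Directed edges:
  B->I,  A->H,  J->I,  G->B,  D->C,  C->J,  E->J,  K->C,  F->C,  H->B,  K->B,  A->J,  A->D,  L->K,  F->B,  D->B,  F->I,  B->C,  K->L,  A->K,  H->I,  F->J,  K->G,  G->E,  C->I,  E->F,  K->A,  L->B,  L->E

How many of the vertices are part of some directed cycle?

3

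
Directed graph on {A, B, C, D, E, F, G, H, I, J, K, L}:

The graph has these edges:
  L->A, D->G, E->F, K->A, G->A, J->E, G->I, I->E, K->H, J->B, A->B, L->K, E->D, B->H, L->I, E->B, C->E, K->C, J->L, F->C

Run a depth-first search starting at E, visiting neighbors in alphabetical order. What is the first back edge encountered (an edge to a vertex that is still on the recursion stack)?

I→E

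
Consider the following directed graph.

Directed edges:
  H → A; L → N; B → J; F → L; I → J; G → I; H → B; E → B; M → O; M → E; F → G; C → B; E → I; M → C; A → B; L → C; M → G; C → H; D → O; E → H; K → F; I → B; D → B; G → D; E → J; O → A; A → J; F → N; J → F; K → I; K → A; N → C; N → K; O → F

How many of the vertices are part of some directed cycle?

13

A vertex is on a directed cycle iff it belongs to a strongly connected component of size ≥ 2 (or has a self-loop).
The vertices on cycles are {A, B, C, D, F, G, H, I, J, K, L, N, O} — 13 in total.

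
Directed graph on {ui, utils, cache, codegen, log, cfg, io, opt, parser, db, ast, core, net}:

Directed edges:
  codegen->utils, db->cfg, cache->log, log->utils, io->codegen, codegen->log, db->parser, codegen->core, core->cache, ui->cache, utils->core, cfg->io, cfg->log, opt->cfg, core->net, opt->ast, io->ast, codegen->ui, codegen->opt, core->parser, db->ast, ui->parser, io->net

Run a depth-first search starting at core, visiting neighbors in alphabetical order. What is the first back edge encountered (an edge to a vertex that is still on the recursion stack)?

utils->core

DFS from core (visiting neighbors in alphabetical order); mark gray on enter, black on exit:
core gray
  cache gray
    log gray
      utils gray
        utils→core: core is gray → back edge
First back edge: utils → core.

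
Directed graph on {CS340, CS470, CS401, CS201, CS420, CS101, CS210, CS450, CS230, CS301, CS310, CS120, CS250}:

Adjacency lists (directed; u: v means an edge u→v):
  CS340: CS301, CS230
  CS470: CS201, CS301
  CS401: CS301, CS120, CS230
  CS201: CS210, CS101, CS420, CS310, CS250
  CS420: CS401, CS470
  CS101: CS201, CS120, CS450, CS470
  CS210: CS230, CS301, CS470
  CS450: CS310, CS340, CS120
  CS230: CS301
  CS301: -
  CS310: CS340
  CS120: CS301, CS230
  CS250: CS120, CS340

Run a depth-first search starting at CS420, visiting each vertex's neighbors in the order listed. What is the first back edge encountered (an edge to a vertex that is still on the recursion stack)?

DFS from CS420 (visiting each vertex's neighbors in the order listed); mark gray on enter, black on exit:
CS420 gray
  CS401 gray
    CS301 gray
    CS301 black
    CS120 gray
      CS120→CS301: CS301 black — skip
      CS230 gray
        CS230→CS301: CS301 black — skip
      CS230 black
    CS120 black
    CS401→CS230: CS230 black — skip
  CS401 black
  CS470 gray
    CS201 gray
      CS210 gray
        CS210→CS230: CS230 black — skip
        CS210→CS301: CS301 black — skip
        CS210→CS470: CS470 is gray → back edge
First back edge: CS210 → CS470.

CS210→CS470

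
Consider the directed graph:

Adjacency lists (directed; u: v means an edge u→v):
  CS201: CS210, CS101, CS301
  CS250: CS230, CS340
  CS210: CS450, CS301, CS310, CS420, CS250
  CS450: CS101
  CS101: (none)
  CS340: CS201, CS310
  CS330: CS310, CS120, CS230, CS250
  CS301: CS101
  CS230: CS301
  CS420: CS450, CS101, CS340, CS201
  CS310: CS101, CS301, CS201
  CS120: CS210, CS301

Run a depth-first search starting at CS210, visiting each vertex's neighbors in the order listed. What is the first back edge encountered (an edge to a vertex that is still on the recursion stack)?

CS201→CS210

DFS from CS210 (visiting each vertex's neighbors in the order listed); mark gray on enter, black on exit:
CS210 gray
  CS450 gray
    CS101 gray
    CS101 black
  CS450 black
  CS301 gray
    CS301→CS101: CS101 black — skip
  CS301 black
  CS310 gray
    CS310→CS101: CS101 black — skip
    CS310→CS301: CS301 black — skip
    CS201 gray
      CS201→CS210: CS210 is gray → back edge
First back edge: CS201 → CS210.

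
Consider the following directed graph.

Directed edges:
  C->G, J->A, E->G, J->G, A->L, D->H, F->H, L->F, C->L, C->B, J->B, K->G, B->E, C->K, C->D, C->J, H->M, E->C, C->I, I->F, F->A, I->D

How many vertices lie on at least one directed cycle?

A vertex is on a directed cycle iff it belongs to a strongly connected component of size ≥ 2 (or has a self-loop).
The vertices on cycles are {A, B, C, E, F, J, L} — 7 in total.

7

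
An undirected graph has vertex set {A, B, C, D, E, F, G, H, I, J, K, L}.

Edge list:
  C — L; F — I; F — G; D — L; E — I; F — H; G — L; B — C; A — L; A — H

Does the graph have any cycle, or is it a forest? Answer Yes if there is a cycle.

Yes

DFS, tracking each vertex's parent; an edge to a visited non-parent vertex closes a cycle.
Start from I:
visit I (parent –)
  visit F (parent I)
    visit G (parent F)
      visit L (parent G)
        visit D (parent L)
          D–L: parent, skip
        visit A (parent L)
          A–L: parent, skip
          visit H (parent A)
            H–A: parent, skip
            H–F: F visited and ≠ parent → cycle
Cycle: F – G – L – A – H – F.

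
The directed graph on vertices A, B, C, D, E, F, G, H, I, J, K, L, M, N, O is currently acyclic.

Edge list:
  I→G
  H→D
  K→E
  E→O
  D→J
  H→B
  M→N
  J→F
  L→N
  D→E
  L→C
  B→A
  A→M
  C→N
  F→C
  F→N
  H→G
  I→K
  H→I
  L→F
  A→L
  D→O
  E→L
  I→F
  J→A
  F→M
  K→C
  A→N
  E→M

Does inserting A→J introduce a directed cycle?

Yes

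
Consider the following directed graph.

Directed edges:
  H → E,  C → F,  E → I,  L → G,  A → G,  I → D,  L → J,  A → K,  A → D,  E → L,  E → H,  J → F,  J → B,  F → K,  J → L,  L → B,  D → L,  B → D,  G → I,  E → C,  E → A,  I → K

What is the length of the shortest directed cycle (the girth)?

For each vertex v, BFS finds the shortest path from v back to v.
The shortest such closed walk is E → H → E, length 2.

2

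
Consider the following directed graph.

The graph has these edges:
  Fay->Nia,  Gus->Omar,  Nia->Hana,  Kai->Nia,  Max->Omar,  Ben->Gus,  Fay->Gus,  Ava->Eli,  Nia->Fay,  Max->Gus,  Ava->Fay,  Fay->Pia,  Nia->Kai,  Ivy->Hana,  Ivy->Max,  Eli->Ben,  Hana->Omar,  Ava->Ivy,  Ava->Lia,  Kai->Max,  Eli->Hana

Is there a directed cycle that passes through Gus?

Gus lies on a cycle iff there is a path from Gus back to itself.
Exploring from Gus, it never reaches itself; equivalently, its strongly connected component is a singleton.

No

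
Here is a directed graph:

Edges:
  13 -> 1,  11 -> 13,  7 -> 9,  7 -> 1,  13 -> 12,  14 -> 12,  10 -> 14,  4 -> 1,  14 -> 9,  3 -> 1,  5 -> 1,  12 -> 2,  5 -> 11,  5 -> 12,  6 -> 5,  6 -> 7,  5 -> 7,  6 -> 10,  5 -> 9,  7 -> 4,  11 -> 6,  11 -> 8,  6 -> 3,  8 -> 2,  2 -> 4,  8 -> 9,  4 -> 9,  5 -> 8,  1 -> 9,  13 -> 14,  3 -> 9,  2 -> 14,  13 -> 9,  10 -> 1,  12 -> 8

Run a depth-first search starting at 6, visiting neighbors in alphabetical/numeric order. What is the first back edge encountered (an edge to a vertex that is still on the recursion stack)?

DFS from 6 (visiting neighbors in alphabetical/numeric order); mark gray on enter, black on exit:
6 gray
  3 gray
    1 gray
      9 gray
      9 black
    1 black
    3→9: 9 black — skip
  3 black
  5 gray
    5→1: 1 black — skip
    7 gray
      7→1: 1 black — skip
      4 gray
        4→1: 1 black — skip
        4→9: 9 black — skip
      4 black
      7→9: 9 black — skip
    7 black
    8 gray
      2 gray
        2→4: 4 black — skip
        14 gray
          14→9: 9 black — skip
          12 gray
            12→2: 2 is gray → back edge
First back edge: 12 → 2.

12->2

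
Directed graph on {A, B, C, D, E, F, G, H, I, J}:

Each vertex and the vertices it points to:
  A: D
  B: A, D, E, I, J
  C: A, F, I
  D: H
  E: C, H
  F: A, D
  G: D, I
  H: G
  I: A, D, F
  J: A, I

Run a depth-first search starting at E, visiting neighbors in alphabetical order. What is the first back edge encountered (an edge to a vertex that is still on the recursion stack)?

G→D

DFS from E (visiting neighbors in alphabetical order); mark gray on enter, black on exit:
E gray
  C gray
    A gray
      D gray
        H gray
          G gray
            G→D: D is gray → back edge
First back edge: G → D.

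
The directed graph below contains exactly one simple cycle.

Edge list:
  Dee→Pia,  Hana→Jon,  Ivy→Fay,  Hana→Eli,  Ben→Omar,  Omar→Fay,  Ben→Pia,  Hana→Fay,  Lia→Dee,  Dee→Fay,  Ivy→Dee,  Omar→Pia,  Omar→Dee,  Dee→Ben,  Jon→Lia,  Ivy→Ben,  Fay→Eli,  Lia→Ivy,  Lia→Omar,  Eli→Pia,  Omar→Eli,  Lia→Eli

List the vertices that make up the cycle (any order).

Ben, Dee, Omar

DFS with gray/black marking from Dee:
Dee gray
  Fay gray
    Eli gray
      Pia gray
      Pia black
    Eli black
  Fay black
  Dee→Pia: Pia black — skip
  Ben gray
    Ben→Pia: Pia black — skip
    Omar gray
      Omar→Fay: Fay black — skip
      Omar→Dee: Dee is gray → back edge
Back edge closes the cycle Dee → Ben → Omar → Dee; its vertices are {Ben, Dee, Omar}.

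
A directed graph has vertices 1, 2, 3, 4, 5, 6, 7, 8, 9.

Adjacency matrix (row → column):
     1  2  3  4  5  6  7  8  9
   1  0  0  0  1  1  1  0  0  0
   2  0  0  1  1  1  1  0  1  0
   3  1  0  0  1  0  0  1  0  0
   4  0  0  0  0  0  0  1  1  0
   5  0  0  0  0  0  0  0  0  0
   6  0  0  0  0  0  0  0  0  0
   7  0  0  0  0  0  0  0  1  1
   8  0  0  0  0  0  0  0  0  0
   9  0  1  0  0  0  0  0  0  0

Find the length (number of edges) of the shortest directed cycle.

4

For each vertex v, BFS finds the shortest path from v back to v.
The shortest such closed walk is 9 → 2 → 3 → 7 → 9, length 4.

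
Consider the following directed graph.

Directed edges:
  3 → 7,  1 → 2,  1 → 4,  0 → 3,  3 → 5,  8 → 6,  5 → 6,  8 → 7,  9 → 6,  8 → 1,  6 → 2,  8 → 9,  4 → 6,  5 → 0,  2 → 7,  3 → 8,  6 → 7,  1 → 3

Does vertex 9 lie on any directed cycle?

No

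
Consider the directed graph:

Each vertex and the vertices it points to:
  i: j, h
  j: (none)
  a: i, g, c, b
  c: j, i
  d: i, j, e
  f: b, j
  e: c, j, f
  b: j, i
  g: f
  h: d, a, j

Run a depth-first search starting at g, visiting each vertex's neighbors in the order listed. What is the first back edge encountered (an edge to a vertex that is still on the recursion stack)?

DFS from g (visiting each vertex's neighbors in the order listed); mark gray on enter, black on exit:
g gray
  f gray
    b gray
      j gray
      j black
      i gray
        i→j: j black — skip
        h gray
          d gray
            d→i: i is gray → back edge
First back edge: d → i.

d->i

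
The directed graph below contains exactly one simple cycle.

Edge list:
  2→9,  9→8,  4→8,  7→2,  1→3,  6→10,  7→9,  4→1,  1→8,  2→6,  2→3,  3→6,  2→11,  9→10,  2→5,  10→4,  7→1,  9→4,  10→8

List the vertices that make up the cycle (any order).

1, 3, 4, 6, 10

DFS with gray/black marking from 1:
1 gray
  3 gray
    6 gray
      10 gray
        4 gray
          8 gray
          8 black
          4→1: 1 is gray → back edge
Back edge closes the cycle 1 → 3 → 6 → 10 → 4 → 1; its vertices are {1, 3, 4, 6, 10}.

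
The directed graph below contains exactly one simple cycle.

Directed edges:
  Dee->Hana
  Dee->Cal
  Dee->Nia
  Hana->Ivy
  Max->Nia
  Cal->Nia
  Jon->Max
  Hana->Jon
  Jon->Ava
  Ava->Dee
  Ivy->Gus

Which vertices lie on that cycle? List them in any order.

DFS with gray/black marking from Hana:
Hana gray
  Jon gray
    Max gray
      Nia gray
      Nia black
    Max black
    Ava gray
      Dee gray
        Cal gray
          Cal→Nia: Nia black — skip
        Cal black
        Dee→Hana: Hana is gray → back edge
Back edge closes the cycle Hana → Jon → Ava → Dee → Hana; its vertices are {Ava, Dee, Jon, Hana}.

Ava, Dee, Jon, Hana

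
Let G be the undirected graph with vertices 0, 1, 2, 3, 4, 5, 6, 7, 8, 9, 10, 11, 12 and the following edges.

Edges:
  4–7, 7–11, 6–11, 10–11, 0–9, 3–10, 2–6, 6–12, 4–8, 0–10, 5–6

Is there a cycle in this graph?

No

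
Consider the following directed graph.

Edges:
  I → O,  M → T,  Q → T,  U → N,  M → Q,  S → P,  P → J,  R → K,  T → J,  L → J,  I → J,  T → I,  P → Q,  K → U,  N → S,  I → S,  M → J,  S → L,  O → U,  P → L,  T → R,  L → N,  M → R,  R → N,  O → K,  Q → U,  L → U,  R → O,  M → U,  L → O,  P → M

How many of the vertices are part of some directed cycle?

12

A vertex is on a directed cycle iff it belongs to a strongly connected component of size ≥ 2 (or has a self-loop).
The vertices on cycles are {I, K, L, M, N, O, P, Q, R, S, T, U} — 12 in total.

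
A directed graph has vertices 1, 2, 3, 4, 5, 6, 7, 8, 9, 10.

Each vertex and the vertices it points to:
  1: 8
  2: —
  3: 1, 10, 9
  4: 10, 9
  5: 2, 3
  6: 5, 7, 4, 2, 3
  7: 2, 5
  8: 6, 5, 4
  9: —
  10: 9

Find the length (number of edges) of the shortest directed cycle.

For each vertex v, BFS finds the shortest path from v back to v.
The shortest such closed walk is 8 → 6 → 3 → 1 → 8, length 4.

4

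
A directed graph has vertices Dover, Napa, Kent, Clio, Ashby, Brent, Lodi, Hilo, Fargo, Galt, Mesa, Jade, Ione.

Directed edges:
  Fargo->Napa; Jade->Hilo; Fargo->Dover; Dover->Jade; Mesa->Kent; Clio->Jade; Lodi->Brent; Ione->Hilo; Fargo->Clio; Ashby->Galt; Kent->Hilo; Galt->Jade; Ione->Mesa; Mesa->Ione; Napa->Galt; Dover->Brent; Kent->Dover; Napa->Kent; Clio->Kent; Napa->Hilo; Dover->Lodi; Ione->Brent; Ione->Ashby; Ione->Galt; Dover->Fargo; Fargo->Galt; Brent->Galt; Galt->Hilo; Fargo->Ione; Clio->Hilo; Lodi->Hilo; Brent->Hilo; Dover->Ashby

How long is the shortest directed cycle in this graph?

2

For each vertex v, BFS finds the shortest path from v back to v.
The shortest such closed walk is Mesa → Ione → Mesa, length 2.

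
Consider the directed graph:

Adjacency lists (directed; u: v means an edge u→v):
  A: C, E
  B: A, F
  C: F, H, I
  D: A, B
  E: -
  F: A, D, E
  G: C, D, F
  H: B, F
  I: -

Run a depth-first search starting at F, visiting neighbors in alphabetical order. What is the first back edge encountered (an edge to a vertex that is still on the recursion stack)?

C->F

DFS from F (visiting neighbors in alphabetical order); mark gray on enter, black on exit:
F gray
  A gray
    C gray
      C→F: F is gray → back edge
First back edge: C → F.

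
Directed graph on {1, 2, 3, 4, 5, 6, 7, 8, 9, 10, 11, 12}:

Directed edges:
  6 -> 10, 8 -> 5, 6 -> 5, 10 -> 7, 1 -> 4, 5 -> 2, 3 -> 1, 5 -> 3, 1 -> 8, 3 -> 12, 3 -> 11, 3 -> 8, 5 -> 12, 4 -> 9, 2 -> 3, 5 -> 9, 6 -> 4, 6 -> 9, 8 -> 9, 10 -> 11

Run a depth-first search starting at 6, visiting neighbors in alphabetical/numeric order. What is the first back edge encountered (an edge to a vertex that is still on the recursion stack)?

8→5

DFS from 6 (visiting neighbors in alphabetical/numeric order); mark gray on enter, black on exit:
6 gray
  4 gray
    9 gray
    9 black
  4 black
  5 gray
    2 gray
      3 gray
        1 gray
          1→4: 4 black — skip
          8 gray
            8→5: 5 is gray → back edge
First back edge: 8 → 5.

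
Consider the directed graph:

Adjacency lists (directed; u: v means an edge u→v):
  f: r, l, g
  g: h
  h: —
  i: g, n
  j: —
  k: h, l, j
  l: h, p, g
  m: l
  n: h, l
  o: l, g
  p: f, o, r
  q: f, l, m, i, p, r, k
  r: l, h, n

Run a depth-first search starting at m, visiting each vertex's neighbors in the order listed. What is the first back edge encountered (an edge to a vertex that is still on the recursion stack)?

DFS from m (visiting each vertex's neighbors in the order listed); mark gray on enter, black on exit:
m gray
  l gray
    h gray
    h black
    p gray
      f gray
        r gray
          r→l: l is gray → back edge
First back edge: r → l.

r→l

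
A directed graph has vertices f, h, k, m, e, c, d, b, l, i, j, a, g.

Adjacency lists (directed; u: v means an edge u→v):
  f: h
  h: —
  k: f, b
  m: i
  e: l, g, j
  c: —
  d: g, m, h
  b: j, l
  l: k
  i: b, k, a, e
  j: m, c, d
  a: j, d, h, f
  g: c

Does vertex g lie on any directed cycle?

No

g lies on a cycle iff there is a path from g back to itself.
Exploring from g, it never reaches itself; equivalently, its strongly connected component is a singleton.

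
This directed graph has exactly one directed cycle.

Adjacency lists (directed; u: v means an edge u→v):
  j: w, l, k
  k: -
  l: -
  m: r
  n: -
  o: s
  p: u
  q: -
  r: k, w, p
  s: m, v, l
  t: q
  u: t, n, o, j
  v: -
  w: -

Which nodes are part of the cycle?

m, o, p, r, s, u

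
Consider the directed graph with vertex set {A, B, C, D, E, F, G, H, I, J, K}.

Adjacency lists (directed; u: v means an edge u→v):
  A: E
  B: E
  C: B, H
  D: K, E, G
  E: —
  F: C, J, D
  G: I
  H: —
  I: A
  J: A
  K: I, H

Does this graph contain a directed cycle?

DFS with white/gray/black marking, starting from C:
C gray
  B gray
    E gray
    E black
  B black
  H gray
  H black
C black
A gray
  A→E: E black — skip
A black
D gray
  K gray
    I gray
      I→A: A black — skip
    I black
    K→H: H black — skip
  K black
  D→E: E black — skip
  G gray
    G→I: I black — skip
  G black
D black
F gray
  F→C: C black — skip
  J gray
    J→A: A black — skip
  J black
  F→D: D black — skip
F black
Every edge goes to a white or black vertex — no back edge, so the graph is acyclic.

No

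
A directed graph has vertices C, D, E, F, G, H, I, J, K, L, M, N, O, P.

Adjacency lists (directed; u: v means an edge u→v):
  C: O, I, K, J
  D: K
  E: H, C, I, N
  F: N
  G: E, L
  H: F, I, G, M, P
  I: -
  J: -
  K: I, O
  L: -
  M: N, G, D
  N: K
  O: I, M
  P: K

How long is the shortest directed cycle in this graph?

For each vertex v, BFS finds the shortest path from v back to v.
The shortest such closed walk is G → E → H → G, length 3.

3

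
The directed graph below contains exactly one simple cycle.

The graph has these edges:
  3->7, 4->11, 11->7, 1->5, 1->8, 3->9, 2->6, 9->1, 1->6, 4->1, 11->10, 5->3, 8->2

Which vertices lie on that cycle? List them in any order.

1, 3, 5, 9

DFS with gray/black marking from 1:
1 gray
  5 gray
    3 gray
      9 gray
        9→1: 1 is gray → back edge
Back edge closes the cycle 1 → 5 → 3 → 9 → 1; its vertices are {1, 3, 5, 9}.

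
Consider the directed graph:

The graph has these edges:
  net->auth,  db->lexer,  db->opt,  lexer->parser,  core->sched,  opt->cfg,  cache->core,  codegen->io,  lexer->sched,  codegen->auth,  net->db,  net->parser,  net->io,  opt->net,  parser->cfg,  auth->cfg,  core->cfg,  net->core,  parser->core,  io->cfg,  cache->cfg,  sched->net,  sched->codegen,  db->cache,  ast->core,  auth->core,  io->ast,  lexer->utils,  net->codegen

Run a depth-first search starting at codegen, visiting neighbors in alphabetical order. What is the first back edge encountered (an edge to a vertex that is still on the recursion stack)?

DFS from codegen (visiting neighbors in alphabetical order); mark gray on enter, black on exit:
codegen gray
  auth gray
    cfg gray
    cfg black
    core gray
      core→cfg: cfg black — skip
      sched gray
        sched→codegen: codegen is gray → back edge
First back edge: sched → codegen.

sched→codegen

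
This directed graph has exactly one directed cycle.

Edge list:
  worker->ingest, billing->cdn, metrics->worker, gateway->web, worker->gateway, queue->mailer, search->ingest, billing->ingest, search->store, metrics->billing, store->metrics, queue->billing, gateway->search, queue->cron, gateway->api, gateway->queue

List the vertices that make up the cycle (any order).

store, search, worker, gateway, metrics

DFS with gray/black marking from gateway:
gateway gray
  api gray
  api black
  search gray
    store gray
      metrics gray
        worker gray
          worker→gateway: gateway is gray → back edge
Back edge closes the cycle gateway → search → store → metrics → worker → gateway; its vertices are {store, search, worker, gateway, metrics}.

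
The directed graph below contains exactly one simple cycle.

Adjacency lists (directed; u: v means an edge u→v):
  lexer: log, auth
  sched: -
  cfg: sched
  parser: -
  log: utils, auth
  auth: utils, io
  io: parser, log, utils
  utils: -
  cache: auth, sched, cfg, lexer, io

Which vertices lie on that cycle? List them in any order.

io, log, auth

DFS with gray/black marking from io:
io gray
  parser gray
  parser black
  log gray
    utils gray
    utils black
    auth gray
      auth→utils: utils black — skip
      auth→io: io is gray → back edge
Back edge closes the cycle io → log → auth → io; its vertices are {io, log, auth}.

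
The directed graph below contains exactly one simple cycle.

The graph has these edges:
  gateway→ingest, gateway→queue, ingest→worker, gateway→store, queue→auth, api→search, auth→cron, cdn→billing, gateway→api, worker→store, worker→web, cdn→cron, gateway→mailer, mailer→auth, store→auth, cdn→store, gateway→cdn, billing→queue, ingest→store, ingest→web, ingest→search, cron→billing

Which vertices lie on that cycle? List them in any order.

DFS with gray/black marking from billing:
billing gray
  queue gray
    auth gray
      cron gray
        cron→billing: billing is gray → back edge
Back edge closes the cycle billing → queue → auth → cron → billing; its vertices are {auth, cron, queue, billing}.

auth, cron, queue, billing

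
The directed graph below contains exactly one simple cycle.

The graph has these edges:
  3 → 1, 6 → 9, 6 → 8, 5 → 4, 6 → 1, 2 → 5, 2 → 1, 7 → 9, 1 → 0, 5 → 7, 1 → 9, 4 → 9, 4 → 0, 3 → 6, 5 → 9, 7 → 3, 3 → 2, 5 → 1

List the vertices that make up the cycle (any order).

DFS with gray/black marking from 3:
3 gray
  2 gray
    5 gray
      1 gray
        0 gray
        0 black
        9 gray
        9 black
      1 black
      4 gray
        4→9: 9 black — skip
        4→0: 0 black — skip
      4 black
      5→9: 9 black — skip
      7 gray
        7→9: 9 black — skip
        7→3: 3 is gray → back edge
Back edge closes the cycle 3 → 2 → 5 → 7 → 3; its vertices are {2, 3, 5, 7}.

2, 3, 5, 7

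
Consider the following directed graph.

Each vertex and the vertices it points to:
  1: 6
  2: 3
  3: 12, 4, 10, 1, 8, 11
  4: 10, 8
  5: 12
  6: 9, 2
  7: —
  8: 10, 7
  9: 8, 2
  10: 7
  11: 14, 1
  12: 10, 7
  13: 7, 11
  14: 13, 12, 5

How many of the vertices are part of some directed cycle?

A vertex is on a directed cycle iff it belongs to a strongly connected component of size ≥ 2 (or has a self-loop).
The vertices on cycles are {1, 2, 3, 6, 9, 11, 13, 14} — 8 in total.

8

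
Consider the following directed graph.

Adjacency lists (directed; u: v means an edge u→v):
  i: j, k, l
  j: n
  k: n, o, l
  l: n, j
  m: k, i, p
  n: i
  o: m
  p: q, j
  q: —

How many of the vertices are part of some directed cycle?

8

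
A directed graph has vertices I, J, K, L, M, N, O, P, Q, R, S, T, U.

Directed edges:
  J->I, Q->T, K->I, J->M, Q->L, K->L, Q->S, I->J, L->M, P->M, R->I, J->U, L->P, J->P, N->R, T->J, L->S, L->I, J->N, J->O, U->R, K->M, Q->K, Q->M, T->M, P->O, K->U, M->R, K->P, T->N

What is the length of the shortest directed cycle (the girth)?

2

For each vertex v, BFS finds the shortest path from v back to v.
The shortest such closed walk is J → I → J, length 2.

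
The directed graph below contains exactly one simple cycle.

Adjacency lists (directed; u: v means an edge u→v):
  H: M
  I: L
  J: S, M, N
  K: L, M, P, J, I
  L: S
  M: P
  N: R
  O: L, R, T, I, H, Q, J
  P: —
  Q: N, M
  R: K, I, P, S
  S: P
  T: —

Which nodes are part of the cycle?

J, K, N, R

DFS with gray/black marking from R:
R gray
  K gray
    L gray
      S gray
        P gray
        P black
      S black
    L black
    M gray
      M→P: P black — skip
    M black
    K→P: P black — skip
    J gray
      J→S: S black — skip
      J→M: M black — skip
      N gray
        N→R: R is gray → back edge
Back edge closes the cycle R → K → J → N → R; its vertices are {J, K, N, R}.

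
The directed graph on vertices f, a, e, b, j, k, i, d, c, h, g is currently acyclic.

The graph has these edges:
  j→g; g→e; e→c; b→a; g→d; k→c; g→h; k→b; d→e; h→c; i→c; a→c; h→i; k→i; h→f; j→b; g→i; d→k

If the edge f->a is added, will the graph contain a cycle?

Adding f→a creates a cycle iff a can already reach f.
Explore from a: no path reaches f. The graph stays acyclic.

No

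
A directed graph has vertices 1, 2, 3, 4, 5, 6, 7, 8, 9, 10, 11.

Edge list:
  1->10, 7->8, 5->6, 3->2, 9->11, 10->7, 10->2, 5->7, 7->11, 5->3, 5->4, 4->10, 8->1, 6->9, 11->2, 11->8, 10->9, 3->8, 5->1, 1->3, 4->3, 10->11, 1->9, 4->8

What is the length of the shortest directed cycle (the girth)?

For each vertex v, BFS finds the shortest path from v back to v.
The shortest such closed walk is 8 → 1 → 3 → 8, length 3.

3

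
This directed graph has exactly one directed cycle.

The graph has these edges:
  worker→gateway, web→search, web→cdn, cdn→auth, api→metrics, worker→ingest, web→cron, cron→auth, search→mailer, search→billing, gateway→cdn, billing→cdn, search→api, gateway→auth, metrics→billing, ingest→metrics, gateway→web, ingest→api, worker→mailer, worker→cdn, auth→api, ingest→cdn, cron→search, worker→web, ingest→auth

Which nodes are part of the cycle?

DFS with gray/black marking from metrics:
metrics gray
  billing gray
    cdn gray
      auth gray
        api gray
          api→metrics: metrics is gray → back edge
Back edge closes the cycle metrics → billing → cdn → auth → api → metrics; its vertices are {api, cdn, auth, billing, metrics}.

api, cdn, auth, billing, metrics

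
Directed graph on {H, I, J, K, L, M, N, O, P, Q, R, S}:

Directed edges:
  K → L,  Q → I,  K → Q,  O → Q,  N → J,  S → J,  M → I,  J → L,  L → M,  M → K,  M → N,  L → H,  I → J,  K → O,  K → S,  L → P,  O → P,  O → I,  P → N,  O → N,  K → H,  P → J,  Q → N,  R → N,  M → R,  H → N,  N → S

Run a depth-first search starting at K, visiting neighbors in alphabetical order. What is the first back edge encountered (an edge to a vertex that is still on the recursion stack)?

L->H

DFS from K (visiting neighbors in alphabetical order); mark gray on enter, black on exit:
K gray
  H gray
    N gray
      J gray
        L gray
          L→H: H is gray → back edge
First back edge: L → H.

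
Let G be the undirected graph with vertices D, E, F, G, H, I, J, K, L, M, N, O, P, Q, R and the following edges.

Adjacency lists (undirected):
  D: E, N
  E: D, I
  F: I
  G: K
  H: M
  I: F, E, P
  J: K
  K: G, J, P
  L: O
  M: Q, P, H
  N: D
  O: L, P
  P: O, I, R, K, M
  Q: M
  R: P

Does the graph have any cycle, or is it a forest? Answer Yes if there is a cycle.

No

DFS, tracking each vertex's parent; an edge to a visited non-parent vertex closes a cycle.
Start from D:
visit D (parent –)
  visit E (parent D)
    E–D: parent, skip
    visit I (parent E)
      visit F (parent I)
        F–I: parent, skip
      I–E: parent, skip
      visit P (parent I)
        visit O (parent P)
          visit L (parent O)
            L–O: parent, skip
          O–P: parent, skip
        P–I: parent, skip
        visit R (parent P)
          R–P: parent, skip
        visit K (parent P)
          visit G (parent K)
            G–K: parent, skip
          visit J (parent K)
            J–K: parent, skip
          K–P: parent, skip
        visit M (parent P)
          visit Q (parent M)
            Q–M: parent, skip
          M–P: parent, skip
          visit H (parent M)
            H–M: parent, skip
  visit N (parent D)
    N–D: parent, skip
No non-parent visited neighbor found — the graph is a forest.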